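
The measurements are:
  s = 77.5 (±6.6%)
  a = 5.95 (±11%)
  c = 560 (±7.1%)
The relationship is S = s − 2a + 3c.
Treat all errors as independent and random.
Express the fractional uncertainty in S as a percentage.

Each term contributes (cᵢ δxᵢ)² to (δS)²:
  (δs)² = 26.2;  (2·δa)² = 1.71;  (3·δc)² = 14200
δS = √(14300) = 119
S = 1750, so δS/S = 119/1750 = 0.0684.

6.84%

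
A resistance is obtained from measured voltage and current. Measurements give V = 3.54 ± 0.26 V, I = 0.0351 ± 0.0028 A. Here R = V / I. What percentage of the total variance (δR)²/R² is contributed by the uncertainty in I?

54.1%

(δR/R)² = (1·δV/V)² + (-1·δI/I)²
  V term: (1×0.0734)² = 0.00539
  I term: (-1×0.0798)² = 0.00636
Total = 0.0118. Share from I = 0.00636/0.0118 = 0.541.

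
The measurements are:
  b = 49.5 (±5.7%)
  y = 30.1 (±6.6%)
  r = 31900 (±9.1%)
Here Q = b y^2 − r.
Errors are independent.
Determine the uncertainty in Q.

Let p = b·y^2 = 44800. δp/p = √((1·δb/b)² + (2·δy/y)²) = √(0.00325 + 0.0174) = 0.144, so δp = 6450.
Q = p − r: δQ = √(δp² + δr²) = √(4.16e+07 + 8.43e+06) = 7070

7070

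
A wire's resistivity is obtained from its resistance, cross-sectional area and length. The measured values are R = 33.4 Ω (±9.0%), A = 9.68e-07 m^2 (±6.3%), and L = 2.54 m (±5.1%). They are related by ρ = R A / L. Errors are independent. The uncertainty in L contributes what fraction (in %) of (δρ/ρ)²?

17.7%

(δρ/ρ)² = (1·δR/R)² + (1·δA/A)² + (-1·δL/L)²
  R term: (1×0.0900)² = 0.00810
  A term: (1×0.0630)² = 0.00397
  L term: (-1×0.0510)² = 0.00260
Total = 0.0147. Share from L = 0.00260/0.0147 = 0.177.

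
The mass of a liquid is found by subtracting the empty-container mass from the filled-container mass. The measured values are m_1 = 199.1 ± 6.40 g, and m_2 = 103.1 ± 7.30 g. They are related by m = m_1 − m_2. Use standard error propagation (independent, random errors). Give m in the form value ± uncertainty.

For a sum/difference, combine absolute errors in quadrature:
  (δm_1)² = 41.0;  (δm_2)² = 53.3
δm = √(94.2) = 9.71 g
m = 96.00 g.

96.00 ± 9.71 g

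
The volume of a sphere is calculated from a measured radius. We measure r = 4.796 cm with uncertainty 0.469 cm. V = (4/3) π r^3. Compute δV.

V ∝ r^3, so δV/V = |3| · δr/r = 3 × 0.0978 = 0.293.
V = 462.1 cm^3, so δV = 0.293 × 462.1 = 136 cm^3.

136 cm^3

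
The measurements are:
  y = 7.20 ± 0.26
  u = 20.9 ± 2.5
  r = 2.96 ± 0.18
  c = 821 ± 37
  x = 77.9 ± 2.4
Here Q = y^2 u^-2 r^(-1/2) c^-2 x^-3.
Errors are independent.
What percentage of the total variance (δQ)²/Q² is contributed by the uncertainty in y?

6.52%

(δQ/Q)² = (2·δy/y)² + (-2·δu/u)² + (−½·δr/r)² + (-2·δc/c)² + (-3·δx/x)²
  y term: (2×0.0361)² = 0.00522
  u term: (-2×0.120)² = 0.0572
  r term: (-0.5×0.0608)² = 0.000924
  c term: (-2×0.0451)² = 0.00812
  x term: (-3×0.0308)² = 0.00854
Total = 0.0800. Share from y = 0.00522/0.0800 = 0.0652.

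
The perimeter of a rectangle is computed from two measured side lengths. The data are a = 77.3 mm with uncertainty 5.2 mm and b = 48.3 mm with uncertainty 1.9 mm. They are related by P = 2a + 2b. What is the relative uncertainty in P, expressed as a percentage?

For a sum/difference, combine absolute errors in quadrature:
  (2·δa)² = 108;  (2·δb)² = 14.4
δP = √(123) = 11.1 mm
P = 251 mm, so δP/P = 11.1/251 = 0.0441.

4.41%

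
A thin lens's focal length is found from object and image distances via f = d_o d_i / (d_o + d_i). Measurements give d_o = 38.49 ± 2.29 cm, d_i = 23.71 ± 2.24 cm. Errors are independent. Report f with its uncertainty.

∂f/∂d_o = (d_i/(d_o+d_i))² = 0.145;  ∂f/∂d_i = (d_o/(d_o+d_i))² = 0.383
δf = √((∂f/∂d_o · δd_o)² + (∂f/∂d_i · δd_i)²) = √(0.111 + 0.736) = 0.920 cm
f = 14.67 cm.

14.67 ± 0.920 cm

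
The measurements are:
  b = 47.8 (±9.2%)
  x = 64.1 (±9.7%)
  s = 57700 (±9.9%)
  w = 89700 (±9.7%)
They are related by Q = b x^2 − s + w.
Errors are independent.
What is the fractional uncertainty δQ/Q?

Let p = b·x^2 = 1.96e+05. δp/p = √((1·δb/b)² + (2·δx/x)²) = √(0.00846 + 0.0376) = 0.215, so δp = 42200.
Q = p − s + w: δQ = √(δp² + δs² + δw²) = √(1.78e+09 + 3.26e+07 + 7.57e+07) = 43400
Q = 2.28e+05, so δQ/Q = 43400/2.28e+05 = 0.190.

0.190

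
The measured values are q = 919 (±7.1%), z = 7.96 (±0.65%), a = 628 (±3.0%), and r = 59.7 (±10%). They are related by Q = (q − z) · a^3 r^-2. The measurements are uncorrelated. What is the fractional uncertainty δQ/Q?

Let u = q − z = 911. δu = √(δq² + δz²) = √(4260 + 0.00268) = 65.2, so δu/u = 0.0716.
Q is then a monomial in u, a, r:
δQ/Q = √((δu/u)² + (3·δa/a)² + (-2·δr/r)²) = √(0.00513 + 0.00810 + 0.0400) = 0.231

0.231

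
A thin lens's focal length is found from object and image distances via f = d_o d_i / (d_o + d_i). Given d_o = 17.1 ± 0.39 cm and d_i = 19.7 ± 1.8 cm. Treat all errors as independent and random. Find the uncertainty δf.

∂f/∂d_o = (d_i/(d_o+d_i))² = 0.287;  ∂f/∂d_i = (d_o/(d_o+d_i))² = 0.216
δf = √((∂f/∂d_o · δd_o)² + (∂f/∂d_i · δd_i)²) = √(0.0125 + 0.151) = 0.404 cm

0.404 cm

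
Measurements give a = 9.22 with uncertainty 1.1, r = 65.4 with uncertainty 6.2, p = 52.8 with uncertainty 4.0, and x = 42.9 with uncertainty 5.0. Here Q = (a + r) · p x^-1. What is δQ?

Let u = a + r = 74.6. δu = √(δa² + δr²) = √(1.21 + 38.4) = 6.30, so δu/u = 0.0844.
Q is then a monomial in u, p, x:
δQ/Q = √((δu/u)² + (1·δp/p)² + (-1·δx/x)²) = √(0.00712 + 0.00574 + 0.0136) = 0.163
Q = 91.8, so δQ = 0.163 × 91.8 = 14.9.

14.9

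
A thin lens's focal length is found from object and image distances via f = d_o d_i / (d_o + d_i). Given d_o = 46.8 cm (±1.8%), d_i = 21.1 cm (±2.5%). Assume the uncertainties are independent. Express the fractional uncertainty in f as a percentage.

1.81%

∂f/∂d_o = (d_i/(d_o+d_i))² = 0.0966;  ∂f/∂d_i = (d_o/(d_o+d_i))² = 0.475
δf = √((∂f/∂d_o · δd_o)² + (∂f/∂d_i · δd_i)²) = √(0.00662 + 0.0628) = 0.263 cm
f = 14.5 cm, so δf/f = 0.263/14.5 = 0.0181.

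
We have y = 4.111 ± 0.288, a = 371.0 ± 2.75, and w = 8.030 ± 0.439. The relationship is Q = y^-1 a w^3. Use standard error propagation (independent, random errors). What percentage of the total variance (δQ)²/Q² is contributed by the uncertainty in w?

84.4%

(δQ/Q)² = (-1·δy/y)² + (1·δa/a)² + (3·δw/w)²
  y term: (-1×0.0701)² = 0.00491
  a term: (1×0.00741)² = 5.49e-05
  w term: (3×0.0547)² = 0.0269
Total = 0.0319. Share from w = 0.0269/0.0319 = 0.844.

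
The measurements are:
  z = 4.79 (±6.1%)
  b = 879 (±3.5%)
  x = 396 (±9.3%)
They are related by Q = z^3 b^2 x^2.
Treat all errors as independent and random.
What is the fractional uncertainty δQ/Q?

Q is a product of powers, so relative uncertainties combine in quadrature:
  (3·δz/z)² = (3×0.0610)² = 0.0335;  (2·δb/b)² = (2×0.0350)² = 0.00490;  (2·δx/x)² = (2×0.0930)² = 0.0346
δQ/Q = √(0.0730) = 0.270

0.270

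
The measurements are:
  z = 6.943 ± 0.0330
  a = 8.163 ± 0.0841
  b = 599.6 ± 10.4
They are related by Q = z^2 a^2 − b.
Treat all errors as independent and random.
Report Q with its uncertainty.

Let p = z^2·a^2 = 3212. δp/p = √((2·δz/z)² + (2·δa/a)²) = √(9.04e-05 + 0.000425) = 0.0227, so δp = 72.9.
Q = p − b: δQ = √(δp² + δb²) = √(5310 + 108) = 73.6
Q = 2613.

2613 ± 73.6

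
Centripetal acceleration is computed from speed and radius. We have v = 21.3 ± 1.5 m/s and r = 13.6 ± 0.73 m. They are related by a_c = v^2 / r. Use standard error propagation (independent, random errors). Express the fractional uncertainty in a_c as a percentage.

15.1%

Each factor contributes (exponent × relative error)² to (δa_c/a_c)²:
  (2·δv/v)² = (2×0.0704)² = 0.0198;  (-1·δr/r)² = (-1×0.0537)² = 0.00288
δa_c/a_c = √(0.0227) = 0.151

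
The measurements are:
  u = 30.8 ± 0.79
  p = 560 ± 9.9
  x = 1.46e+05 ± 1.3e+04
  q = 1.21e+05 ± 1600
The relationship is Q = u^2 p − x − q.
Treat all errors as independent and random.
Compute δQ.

31700

Let w = u^2·p = 5.31e+05. δw/w = √((2·δu/u)² + (1·δp/p)²) = √(0.00263 + 0.000313) = 0.0543, so δw = 28800.
Q = w − x − q: δQ = √(δw² + δx² + δq²) = √(8.31e+08 + 1.69e+08 + 2.56e+06) = 31700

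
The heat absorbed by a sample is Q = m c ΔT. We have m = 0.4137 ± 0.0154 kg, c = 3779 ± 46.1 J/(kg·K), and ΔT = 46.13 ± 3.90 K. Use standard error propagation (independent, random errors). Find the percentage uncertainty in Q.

9.32%

Since Q is a product/quotient, work with relative uncertainties:
  (1·δm/m)² = (1×0.0372)² = 0.00139;  (1·δc/c)² = (1×0.0122)² = 0.000149;  (1·δΔT/ΔT)² = (1×0.0845)² = 0.00715
δQ/Q = √(0.00868) = 0.0932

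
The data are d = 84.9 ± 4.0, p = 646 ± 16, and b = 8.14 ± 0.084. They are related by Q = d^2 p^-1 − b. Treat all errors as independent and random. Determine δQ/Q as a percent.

Let w = d^2·p^-1 = 11.2. δw/w = √((2·δd/d)² + (-1·δp/p)²) = √(0.00888 + 0.000613) = 0.0974, so δw = 1.09.
Q = w − b: δQ = √(δw² + δb²) = √(1.18 + 0.00706) = 1.09
Q = 3.02, so δQ/Q = 1.09/3.02 = 0.361.

36.1%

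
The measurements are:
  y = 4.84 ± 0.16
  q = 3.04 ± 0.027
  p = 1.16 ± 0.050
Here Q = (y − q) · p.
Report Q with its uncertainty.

Let u = y − q = 1.80. δu = √(δy² + δq²) = √(0.0256 + 0.000729) = 0.162, so δu/u = 0.0901.
Q is then a monomial in u, p:
δQ/Q = √((δu/u)² + (1·δp/p)²) = √(0.00813 + 0.00186) = 0.0999
Q = 2.09, so δQ = 0.0999 × 2.09 = 0.209.

2.09 ± 0.209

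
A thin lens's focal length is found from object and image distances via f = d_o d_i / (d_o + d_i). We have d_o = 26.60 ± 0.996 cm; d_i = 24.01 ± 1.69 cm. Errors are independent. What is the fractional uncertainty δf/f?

0.0410

∂f/∂d_o = (d_i/(d_o+d_i))² = 0.225;  ∂f/∂d_i = (d_o/(d_o+d_i))² = 0.276
δf = √((∂f/∂d_o · δd_o)² + (∂f/∂d_i · δd_i)²) = √(0.0503 + 0.218) = 0.518 cm
f = 12.62 cm, so δf/f = 0.518/12.62 = 0.0410.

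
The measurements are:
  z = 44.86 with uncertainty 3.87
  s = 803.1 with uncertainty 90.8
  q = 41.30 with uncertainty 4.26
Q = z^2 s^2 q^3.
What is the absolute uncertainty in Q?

Products/powers → add relative errors in quadrature, weighted by exponent:
  (2·δz/z)² = (2×0.0863)² = 0.0298;  (2·δs/s)² = (2×0.113)² = 0.0511;  (3·δq/q)² = (3×0.103)² = 0.0958
δQ/Q = √(0.177) = 0.420
Q = 9.143e+13, so δQ = 0.420 × 9.143e+13 = 3.84e+13.

3.84e+13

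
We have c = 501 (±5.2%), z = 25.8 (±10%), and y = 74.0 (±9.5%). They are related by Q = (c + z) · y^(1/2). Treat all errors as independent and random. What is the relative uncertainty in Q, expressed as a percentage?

6.87%

Let u = c + z = 527. δu = √(δc² + δz²) = √(679 + 6.66) = 26.2, so δu/u = 0.0497.
Q is then a monomial in u, y:
δQ/Q = √((δu/u)² + (½·δy/y)²) = √(0.00247 + 0.00226) = 0.0687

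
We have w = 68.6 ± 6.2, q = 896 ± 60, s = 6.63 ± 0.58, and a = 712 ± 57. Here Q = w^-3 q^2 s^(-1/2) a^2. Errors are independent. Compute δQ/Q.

0.345

Since Q is a product/quotient, work with relative uncertainties:
  (-3·δw/w)² = (-3×0.0904)² = 0.0735;  (2·δq/q)² = (2×0.0670)² = 0.0179;  (−½·δs/s)² = (-0.5×0.0875)² = 0.00191;  (2·δa/a)² = (2×0.0801)² = 0.0256
δQ/Q = √(0.119) = 0.345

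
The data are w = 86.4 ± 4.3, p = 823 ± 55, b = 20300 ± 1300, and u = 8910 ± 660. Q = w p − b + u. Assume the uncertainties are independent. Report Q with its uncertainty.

Let h = w·p = 71100. δh/h = √((1·δw/w)² + (1·δp/p)²) = √(0.00248 + 0.00447) = 0.0833, so δh = 5920.
Q = h − b + u: δQ = √(δh² + δb² + δu²) = √(3.51e+07 + 1.69e+06 + 4.36e+05) = 6100
Q = 59700.

59700 ± 6100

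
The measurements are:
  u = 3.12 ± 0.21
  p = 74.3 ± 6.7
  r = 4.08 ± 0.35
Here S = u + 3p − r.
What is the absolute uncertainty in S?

20.1

For a sum/difference, combine absolute errors in quadrature:
  (δu)² = 0.0441;  (3·δp)² = 404;  (δr)² = 0.122
δS = √(404) = 20.1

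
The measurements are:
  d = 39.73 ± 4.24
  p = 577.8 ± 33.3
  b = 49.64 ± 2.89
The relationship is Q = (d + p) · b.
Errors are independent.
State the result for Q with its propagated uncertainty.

Let u = d + p = 617.5. δu = √(δd² + δp²) = √(18.0 + 1110) = 33.6, so δu/u = 0.0544.
Q is then a monomial in u, b:
δQ/Q = √((δu/u)² + (1·δb/b)²) = √(0.00295 + 0.00339) = 0.0797
Q = 30650, so δQ = 0.0797 × 30650 = 2440.

30650 ± 2440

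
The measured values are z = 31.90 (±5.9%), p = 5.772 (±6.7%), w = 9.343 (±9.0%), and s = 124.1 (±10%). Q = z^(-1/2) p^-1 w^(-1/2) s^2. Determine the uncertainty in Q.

33.6

Each factor contributes (exponent × relative error)² to (δQ/Q)²:
  (−½·δz/z)² = (-0.5×0.0590)² = 0.000870;  (-1·δp/p)² = (-1×0.0670)² = 0.00449;  (−½·δw/w)² = (-0.5×0.0900)² = 0.00202;  (2·δs/s)² = (2×0.100)² = 0.0400
δQ/Q = √(0.0474) = 0.218
Q = 154.6, so δQ = 0.218 × 154.6 = 33.6.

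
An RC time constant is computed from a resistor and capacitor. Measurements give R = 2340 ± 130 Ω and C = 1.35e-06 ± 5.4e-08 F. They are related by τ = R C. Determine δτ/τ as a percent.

Since τ is a product/quotient, work with relative uncertainties:
  (1·δR/R)² = (1×0.0556)² = 0.00309;  (1·δC/C)² = (1×0.0400)² = 0.00160
δτ/τ = √(0.00469) = 0.0685

6.85%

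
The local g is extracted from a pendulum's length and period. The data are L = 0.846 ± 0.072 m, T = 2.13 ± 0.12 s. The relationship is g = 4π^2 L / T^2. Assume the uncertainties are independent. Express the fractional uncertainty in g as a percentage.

Products/powers → add relative errors in quadrature, weighted by exponent:
  (1·δL/L)² = (1×0.0851)² = 0.00724;  (-2·δT/T)² = (-2×0.0563)² = 0.0127
δg/g = √(0.0199) = 0.141

14.1%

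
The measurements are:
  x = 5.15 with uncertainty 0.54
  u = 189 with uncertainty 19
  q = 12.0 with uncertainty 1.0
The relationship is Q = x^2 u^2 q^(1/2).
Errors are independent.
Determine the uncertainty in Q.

Relative error in a monomial: (δQ/Q)² = Σ (nᵢ · δxᵢ/xᵢ)².
  (2·δx/x)² = (2×0.105)² = 0.0440;  (2·δu/u)² = (2×0.101)² = 0.0404;  (½·δq/q)² = (0.5×0.0833)² = 0.00174
δQ/Q = √(0.0861) = 0.293
Q = 3.28e+06, so δQ = 0.293 × 3.28e+06 = 9.63e+05.

9.63e+05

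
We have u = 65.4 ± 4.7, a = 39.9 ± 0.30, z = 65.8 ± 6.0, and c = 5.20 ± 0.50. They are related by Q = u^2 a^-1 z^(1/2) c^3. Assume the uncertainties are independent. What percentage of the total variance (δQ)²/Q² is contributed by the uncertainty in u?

19.5%

(δQ/Q)² = (2·δu/u)² + (-1·δa/a)² + (½·δz/z)² + (3·δc/c)²
  u term: (2×0.0719)² = 0.0207
  a term: (-1×0.00752)² = 5.65e-05
  z term: (0.5×0.0912)² = 0.00208
  c term: (3×0.0962)² = 0.0832
Total = 0.106. Share from u = 0.0207/0.106 = 0.195.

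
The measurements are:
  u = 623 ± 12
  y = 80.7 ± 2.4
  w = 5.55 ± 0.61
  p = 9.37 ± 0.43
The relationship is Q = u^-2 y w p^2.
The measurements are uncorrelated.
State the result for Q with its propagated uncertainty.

Since Q is a product/quotient, work with relative uncertainties:
  (-2·δu/u)² = (-2×0.0193)² = 0.00148;  (1·δy/y)² = (1×0.0297)² = 0.000884;  (1·δw/w)² = (1×0.110)² = 0.0121;  (2·δp/p)² = (2×0.0459)² = 0.00842
δQ/Q = √(0.0229) = 0.151
Q = 0.101, so δQ = 0.151 × 0.101 = 0.0153.

0.101 ± 0.0153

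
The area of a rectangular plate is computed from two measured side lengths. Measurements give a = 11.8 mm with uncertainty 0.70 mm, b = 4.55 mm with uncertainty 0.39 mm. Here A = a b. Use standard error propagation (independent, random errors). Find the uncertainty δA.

5.60 mm^2

Products/powers → add relative errors in quadrature, weighted by exponent:
  (1·δa/a)² = (1×0.0593)² = 0.00352;  (1·δb/b)² = (1×0.0857)² = 0.00735
δA/A = √(0.0109) = 0.104
A = 53.7 mm^2, so δA = 0.104 × 53.7 = 5.60 mm^2.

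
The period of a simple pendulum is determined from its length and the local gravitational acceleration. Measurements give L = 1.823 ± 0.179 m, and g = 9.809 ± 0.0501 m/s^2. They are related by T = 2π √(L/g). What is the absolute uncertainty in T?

0.133 s

Relative error in a monomial: (δT/T)² = Σ (nᵢ · δxᵢ/xᵢ)².
  (½·δL/L)² = (0.5×0.0982)² = 0.00241;  (−½·δg/g)² = (-0.5×0.00511)² = 6.52e-06
δT/T = √(0.00242) = 0.0492
T = 2.709 s, so δT = 0.0492 × 2.709 = 0.133 s.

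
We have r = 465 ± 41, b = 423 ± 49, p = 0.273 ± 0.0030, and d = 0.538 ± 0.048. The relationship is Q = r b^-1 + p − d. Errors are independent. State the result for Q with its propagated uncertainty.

Let w = r·b^-1 = 1.10. δw/w = √((1·δr/r)² + (-1·δb/b)²) = √(0.00777 + 0.0134) = 0.146, so δw = 0.160.
Q = w + p − d: δQ = √(δw² + δp² + δd²) = √(0.0256 + 9e-06 + 0.00230) = 0.167
Q = 0.834.

0.834 ± 0.167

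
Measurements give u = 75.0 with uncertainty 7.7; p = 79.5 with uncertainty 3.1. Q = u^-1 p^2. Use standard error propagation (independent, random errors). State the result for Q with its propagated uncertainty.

84.3 ± 10.9

Since Q is a product/quotient, work with relative uncertainties:
  (-1·δu/u)² = (-1×0.103)² = 0.0105;  (2·δp/p)² = (2×0.0390)² = 0.00608
δQ/Q = √(0.0166) = 0.129
Q = 84.3, so δQ = 0.129 × 84.3 = 10.9.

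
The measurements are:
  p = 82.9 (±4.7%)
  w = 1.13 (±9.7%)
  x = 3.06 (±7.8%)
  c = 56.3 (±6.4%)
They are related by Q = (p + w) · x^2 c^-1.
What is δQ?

2.44

Let u = p + w = 84.0. δu = √(δp² + δw²) = √(15.2 + 0.0120) = 3.90, so δu/u = 0.0464.
Q is then a monomial in u, x, c:
δQ/Q = √((δu/u)² + (2·δx/x)² + (-1·δc/c)²) = √(0.00215 + 0.0243 + 0.00410) = 0.175
Q = 14.0, so δQ = 0.175 × 14.0 = 2.44.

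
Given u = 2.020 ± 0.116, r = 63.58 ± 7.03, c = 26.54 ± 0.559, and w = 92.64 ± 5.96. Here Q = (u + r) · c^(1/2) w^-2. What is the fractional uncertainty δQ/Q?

Let h = u + r = 65.60. δh = √(δu² + δr²) = √(0.0135 + 49.4) = 7.03, so δh/h = 0.107.
Q is then a monomial in h, c, w:
δQ/Q = √((δh/h)² + (½·δc/c)² + (-2·δw/w)²) = √(0.0115 + 0.000111 + 0.0166) = 0.168

0.168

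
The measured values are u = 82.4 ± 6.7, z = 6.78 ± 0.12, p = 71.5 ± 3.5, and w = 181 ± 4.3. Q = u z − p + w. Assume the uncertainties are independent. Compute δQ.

Let h = u·z = 559. δh/h = √((1·δu/u)² + (1·δz/z)²) = √(0.00661 + 0.000313) = 0.0832, so δh = 46.5.
Q = h − p + w: δQ = √(δh² + δp² + δw²) = √(2160 + 12.2 + 18.5) = 46.8

46.8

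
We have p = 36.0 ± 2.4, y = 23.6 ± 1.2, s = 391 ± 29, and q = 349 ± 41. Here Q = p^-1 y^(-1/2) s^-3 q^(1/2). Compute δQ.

Since Q is a product/quotient, work with relative uncertainties:
  (-1·δp/p)² = (-1×0.0667)² = 0.00444;  (−½·δy/y)² = (-0.5×0.0508)² = 0.000646;  (-3·δs/s)² = (-3×0.0742)² = 0.0495;  (½·δq/q)² = (0.5×0.117)² = 0.00345
δQ/Q = √(0.0581) = 0.241
Q = 1.79e-09, so δQ = 0.241 × 1.79e-09 = 4.31e-10.

4.31e-10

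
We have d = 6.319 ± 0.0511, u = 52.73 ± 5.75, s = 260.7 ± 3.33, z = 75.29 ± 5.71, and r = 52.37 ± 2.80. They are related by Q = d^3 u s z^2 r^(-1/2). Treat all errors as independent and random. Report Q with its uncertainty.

(2.717 ± 0.518) × 10^9

Since Q is a product/quotient, work with relative uncertainties:
  (3·δd/d)² = (3×0.00809)² = 0.000589;  (1·δu/u)² = (1×0.109)² = 0.0119;  (1·δs/s)² = (1×0.0128)² = 0.000163;  (2·δz/z)² = (2×0.0758)² = 0.0230;  (−½·δr/r)² = (-0.5×0.0535)² = 0.000715
δQ/Q = √(0.0364) = 0.191
Q = 2.717e+09, so δQ = 0.191 × 2.717e+09 = 5.18e+08.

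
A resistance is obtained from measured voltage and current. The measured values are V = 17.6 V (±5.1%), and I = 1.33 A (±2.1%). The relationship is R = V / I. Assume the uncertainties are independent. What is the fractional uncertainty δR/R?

0.0552

Products/powers → add relative errors in quadrature, weighted by exponent:
  (1·δV/V)² = (1×0.0510)² = 0.00260;  (-1·δI/I)² = (-1×0.0210)² = 0.000441
δR/R = √(0.00304) = 0.0552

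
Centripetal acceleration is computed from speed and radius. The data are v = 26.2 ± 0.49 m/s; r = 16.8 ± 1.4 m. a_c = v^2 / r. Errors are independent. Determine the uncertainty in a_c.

Since a_c is a product/quotient, work with relative uncertainties:
  (2·δv/v)² = (2×0.0187)² = 0.00140;  (-1·δr/r)² = (-1×0.0833)² = 0.00694
δa_c/a_c = √(0.00834) = 0.0913
a_c = 40.9 m/s^2, so δa_c = 0.0913 × 40.9 = 3.73 m/s^2.

3.73 m/s^2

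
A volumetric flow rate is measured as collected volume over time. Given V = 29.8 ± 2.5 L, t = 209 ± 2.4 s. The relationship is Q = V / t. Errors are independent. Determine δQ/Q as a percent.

Products/powers → add relative errors in quadrature, weighted by exponent:
  (1·δV/V)² = (1×0.0839)² = 0.00704;  (-1·δt/t)² = (-1×0.0115)² = 0.000132
δQ/Q = √(0.00717) = 0.0847

8.47%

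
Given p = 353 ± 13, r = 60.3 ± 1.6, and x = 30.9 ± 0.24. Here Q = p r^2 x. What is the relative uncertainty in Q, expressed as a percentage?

6.51%

Since Q is a product/quotient, work with relative uncertainties:
  (1·δp/p)² = (1×0.0368)² = 0.00136;  (2·δr/r)² = (2×0.0265)² = 0.00282;  (1·δx/x)² = (1×0.00777)² = 6.03e-05
δQ/Q = √(0.00423) = 0.0651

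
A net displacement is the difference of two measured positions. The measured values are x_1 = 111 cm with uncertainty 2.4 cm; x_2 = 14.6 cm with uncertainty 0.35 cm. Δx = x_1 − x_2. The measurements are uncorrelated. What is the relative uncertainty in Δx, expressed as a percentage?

Δx is a linear combination, so absolute uncertainties add in quadrature:
  (δx_1)² = 5.76;  (δx_2)² = 0.122
δΔx = √(5.88) = 2.43 cm
Δx = 96.4 cm, so δΔx/Δx = 2.43/96.4 = 0.0252.

2.52%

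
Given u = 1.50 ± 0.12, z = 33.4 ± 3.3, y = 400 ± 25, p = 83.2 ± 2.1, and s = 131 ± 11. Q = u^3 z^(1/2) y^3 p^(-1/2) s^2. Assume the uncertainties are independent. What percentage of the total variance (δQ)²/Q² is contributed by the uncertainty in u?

46.6%

(δQ/Q)² = (3·δu/u)² + (½·δz/z)² + (3·δy/y)² + (−½·δp/p)² + (2·δs/s)²
  u term: (3×0.0800)² = 0.0576
  z term: (0.5×0.0988)² = 0.00244
  y term: (3×0.0625)² = 0.0352
  p term: (-0.5×0.0252)² = 0.000159
  s term: (2×0.0840)² = 0.0282
Total = 0.124. Share from u = 0.0576/0.124 = 0.466.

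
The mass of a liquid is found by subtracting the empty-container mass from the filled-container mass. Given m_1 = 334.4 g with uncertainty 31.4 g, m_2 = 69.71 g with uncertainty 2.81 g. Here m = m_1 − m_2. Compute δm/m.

Sums and differences: (δm)² = Σ (cᵢ δxᵢ)².
  (δm_1)² = 986;  (δm_2)² = 7.90
δm = √(994) = 31.5 g
m = 264.7 g, so δm/m = 31.5/264.7 = 0.119.

0.119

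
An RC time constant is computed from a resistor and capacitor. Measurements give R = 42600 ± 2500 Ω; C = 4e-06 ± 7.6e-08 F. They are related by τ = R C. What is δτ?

Relative error in a monomial: (δτ/τ)² = Σ (nᵢ · δxᵢ/xᵢ)².
  (1·δR/R)² = (1×0.0587)² = 0.00344;  (1·δC/C)² = (1×0.0190)² = 0.000361
δτ/τ = √(0.00380) = 0.0617
τ = 0.170 s, so δτ = 0.0617 × 0.170 = 0.0105 s.

0.0105 s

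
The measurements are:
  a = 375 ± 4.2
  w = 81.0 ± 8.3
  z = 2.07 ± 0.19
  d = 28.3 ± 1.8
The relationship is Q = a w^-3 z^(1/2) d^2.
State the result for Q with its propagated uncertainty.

For a monomial Q ∝ a, w^-3, z^(1/2), d^2, fractional errors add in quadrature:
  (1·δa/a)² = (1×0.0112)² = 0.000125;  (-3·δw/w)² = (-3×0.102)² = 0.0945;  (½·δz/z)² = (0.5×0.0918)² = 0.00211;  (2·δd/d)² = (2×0.0636)² = 0.0162
δQ/Q = √(0.113) = 0.336
Q = 0.813, so δQ = 0.336 × 0.813 = 0.273.

0.813 ± 0.273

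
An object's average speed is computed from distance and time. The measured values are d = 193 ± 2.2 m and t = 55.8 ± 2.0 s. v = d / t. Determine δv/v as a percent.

Since v is a product/quotient, work with relative uncertainties:
  (1·δd/d)² = (1×0.0114)² = 0.000130;  (-1·δt/t)² = (-1×0.0358)² = 0.00128
δv/v = √(0.00141) = 0.0376

3.76%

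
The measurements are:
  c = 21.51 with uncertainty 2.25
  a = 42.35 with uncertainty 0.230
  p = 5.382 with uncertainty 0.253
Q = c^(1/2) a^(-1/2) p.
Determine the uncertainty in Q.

Each factor contributes (exponent × relative error)² to (δQ/Q)²:
  (½·δc/c)² = (0.5×0.105)² = 0.00274;  (−½·δa/a)² = (-0.5×0.00543)² = 7.37e-06;  (1·δp/p)² = (1×0.0470)² = 0.00221
δQ/Q = √(0.00495) = 0.0704
Q = 3.836, so δQ = 0.0704 × 3.836 = 0.270.

0.270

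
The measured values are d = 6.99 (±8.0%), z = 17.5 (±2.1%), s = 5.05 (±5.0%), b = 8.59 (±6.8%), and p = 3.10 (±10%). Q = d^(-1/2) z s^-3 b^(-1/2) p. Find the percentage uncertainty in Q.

Q is a product of powers, so relative uncertainties combine in quadrature:
  (−½·δd/d)² = (-0.5×0.0800)² = 0.00160;  (1·δz/z)² = (1×0.0210)² = 0.000441;  (-3·δs/s)² = (-3×0.0500)² = 0.0225;  (−½·δb/b)² = (-0.5×0.0680)² = 0.00116;  (1·δp/p)² = (1×0.100)² = 0.0100
δQ/Q = √(0.0357) = 0.189

18.9%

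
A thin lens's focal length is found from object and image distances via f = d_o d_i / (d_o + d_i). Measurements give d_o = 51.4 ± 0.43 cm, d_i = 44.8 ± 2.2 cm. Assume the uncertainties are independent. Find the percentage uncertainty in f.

∂f/∂d_o = (d_i/(d_o+d_i))² = 0.217;  ∂f/∂d_i = (d_o/(d_o+d_i))² = 0.285
δf = √((∂f/∂d_o · δd_o)² + (∂f/∂d_i · δd_i)²) = √(0.00870 + 0.394) = 0.635 cm
f = 23.9 cm, so δf/f = 0.635/23.9 = 0.0265.

2.65%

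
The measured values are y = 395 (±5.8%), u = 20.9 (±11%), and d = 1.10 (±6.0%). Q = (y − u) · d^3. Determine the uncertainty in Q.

94.7

Let w = y − u = 374. δw = √(δy² + δu²) = √(525 + 5.29) = 23.0, so δw/w = 0.0615.
Q is then a monomial in w, d:
δQ/Q = √((δw/w)² + (3·δd/d)²) = √(0.00379 + 0.0324) = 0.190
Q = 498, so δQ = 0.190 × 498 = 94.7.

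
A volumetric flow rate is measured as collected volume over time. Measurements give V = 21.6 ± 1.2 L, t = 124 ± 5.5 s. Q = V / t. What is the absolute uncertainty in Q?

Since Q is a product/quotient, work with relative uncertainties:
  (1·δV/V)² = (1×0.0556)² = 0.00309;  (-1·δt/t)² = (-1×0.0444)² = 0.00197
δQ/Q = √(0.00505) = 0.0711
Q = 0.174 L/s, so δQ = 0.0711 × 0.174 = 0.0124 L/s.

0.0124 L/s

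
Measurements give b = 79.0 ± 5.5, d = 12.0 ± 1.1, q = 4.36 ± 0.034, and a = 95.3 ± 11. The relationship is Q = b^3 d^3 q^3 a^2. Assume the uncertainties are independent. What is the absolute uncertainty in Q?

2.67e+14

For a monomial Q ∝ b^3, d^3, q^3, a^2, fractional errors add in quadrature:
  (3·δb/b)² = (3×0.0696)² = 0.0436;  (3·δd/d)² = (3×0.0917)² = 0.0756;  (3·δq/q)² = (3×0.00780)² = 0.000547;  (2·δa/a)² = (2×0.115)² = 0.0533
δQ/Q = √(0.173) = 0.416
Q = 6.41e+14, so δQ = 0.416 × 6.41e+14 = 2.67e+14.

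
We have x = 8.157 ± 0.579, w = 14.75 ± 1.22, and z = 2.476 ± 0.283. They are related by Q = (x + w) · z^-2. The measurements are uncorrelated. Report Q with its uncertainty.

3.737 ± 0.882

Let u = x + w = 22.91. δu = √(δx² + δw²) = √(0.335 + 1.49) = 1.35, so δu/u = 0.0590.
Q is then a monomial in u, z:
δQ/Q = √((δu/u)² + (-2·δz/z)²) = √(0.00348 + 0.0523) = 0.236
Q = 3.737, so δQ = 0.236 × 3.737 = 0.882.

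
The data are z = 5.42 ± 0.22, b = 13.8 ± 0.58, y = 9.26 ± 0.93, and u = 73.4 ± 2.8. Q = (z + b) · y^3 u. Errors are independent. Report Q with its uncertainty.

(1.12 ± 0.342) × 10^6

Let w = z + b = 19.2. δw = √(δz² + δb²) = √(0.0484 + 0.336) = 0.620, so δw/w = 0.0323.
Q is then a monomial in w, y, u:
δQ/Q = √((δw/w)² + (3·δy/y)² + (1·δu/u)²) = √(0.00104 + 0.0908 + 0.00146) = 0.305
Q = 1.12e+06, so δQ = 0.305 × 1.12e+06 = 3.42e+05.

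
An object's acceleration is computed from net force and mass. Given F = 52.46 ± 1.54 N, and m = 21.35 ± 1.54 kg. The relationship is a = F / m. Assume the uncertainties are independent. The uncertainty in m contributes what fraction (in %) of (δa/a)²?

85.8%

(δa/a)² = (1·δF/F)² + (-1·δm/m)²
  F term: (1×0.0294)² = 0.000862
  m term: (-1×0.0721)² = 0.00520
Total = 0.00606. Share from m = 0.00520/0.00606 = 0.858.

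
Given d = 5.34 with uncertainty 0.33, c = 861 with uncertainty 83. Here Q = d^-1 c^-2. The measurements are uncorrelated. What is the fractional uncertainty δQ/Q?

0.202

Products/powers → add relative errors in quadrature, weighted by exponent:
  (-1·δd/d)² = (-1×0.0618)² = 0.00382;  (-2·δc/c)² = (-2×0.0964)² = 0.0372
δQ/Q = √(0.0410) = 0.202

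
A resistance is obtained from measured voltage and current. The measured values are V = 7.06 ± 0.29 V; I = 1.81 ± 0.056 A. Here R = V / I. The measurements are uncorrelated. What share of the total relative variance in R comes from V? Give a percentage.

(δR/R)² = (1·δV/V)² + (-1·δI/I)²
  V term: (1×0.0411)² = 0.00169
  I term: (-1×0.0309)² = 0.000957
Total = 0.00264. Share from V = 0.00169/0.00264 = 0.638.

63.8%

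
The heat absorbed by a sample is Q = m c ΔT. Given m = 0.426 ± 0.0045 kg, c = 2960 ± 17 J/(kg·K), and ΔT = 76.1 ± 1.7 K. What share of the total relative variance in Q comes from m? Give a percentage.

17.3%

(δQ/Q)² = (1·δm/m)² + (1·δc/c)² + (1·δΔT/ΔT)²
  m term: (1×0.0106)² = 0.000112
  c term: (1×0.00574)² = 3.3e-05
  ΔT term: (1×0.0223)² = 0.000499
Total = 0.000644. Share from m = 0.000112/0.000644 = 0.173.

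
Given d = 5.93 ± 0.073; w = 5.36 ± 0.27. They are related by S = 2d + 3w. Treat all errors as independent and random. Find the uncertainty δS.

Each term contributes (cᵢ δxᵢ)² to (δS)²:
  (2·δd)² = 0.0213;  (3·δw)² = 0.656
δS = √(0.677) = 0.823

0.823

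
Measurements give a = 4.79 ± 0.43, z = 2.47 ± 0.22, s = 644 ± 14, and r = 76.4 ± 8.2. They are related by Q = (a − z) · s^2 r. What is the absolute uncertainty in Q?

Let u = a − z = 2.32. δu = √(δa² + δz²) = √(0.185 + 0.0484) = 0.483, so δu/u = 0.208.
Q is then a monomial in u, s, r:
δQ/Q = √((δu/u)² + (2·δs/s)² + (1·δr/r)²) = √(0.0433 + 0.00189 + 0.0115) = 0.238
Q = 7.35e+07, so δQ = 0.238 × 7.35e+07 = 1.75e+07.

1.75e+07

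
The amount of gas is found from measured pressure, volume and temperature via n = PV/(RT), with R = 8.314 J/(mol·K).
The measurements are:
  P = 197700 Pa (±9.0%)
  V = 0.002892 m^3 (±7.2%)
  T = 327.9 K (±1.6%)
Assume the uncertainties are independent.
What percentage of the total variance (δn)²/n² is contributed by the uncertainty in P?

59.8%

(δn/n)² = (1·δP/P)² + (1·δV/V)² + (-1·δT/T)²
  P term: (1×0.0900)² = 0.00810
  V term: (1×0.0720)² = 0.00518
  T term: (-1×0.0160)² = 0.000256
Total = 0.0135. Share from P = 0.00810/0.0135 = 0.598.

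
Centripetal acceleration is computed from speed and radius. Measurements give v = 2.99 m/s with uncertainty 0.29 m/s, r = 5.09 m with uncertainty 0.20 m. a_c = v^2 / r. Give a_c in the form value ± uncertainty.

1.76 ± 0.348 m/s^2

Each factor contributes (exponent × relative error)² to (δa_c/a_c)²:
  (2·δv/v)² = (2×0.0970)² = 0.0376;  (-1·δr/r)² = (-1×0.0393)² = 0.00154
δa_c/a_c = √(0.0392) = 0.198
a_c = 1.76 m/s^2, so δa_c = 0.198 × 1.76 = 0.348 m/s^2.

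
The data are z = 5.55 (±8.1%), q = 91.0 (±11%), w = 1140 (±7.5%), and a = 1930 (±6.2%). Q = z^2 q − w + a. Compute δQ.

Let p = z^2·q = 2800. δp/p = √((2·δz/z)² + (1·δq/q)²) = √(0.0262 + 0.0121) = 0.196, so δp = 549.
Q = p − w + a: δQ = √(δp² + δw² + δa²) = √(3.01e+05 + 7310 + 14300) = 568

568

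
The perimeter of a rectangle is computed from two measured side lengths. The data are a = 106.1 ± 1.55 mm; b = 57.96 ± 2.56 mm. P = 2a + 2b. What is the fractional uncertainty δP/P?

For a sum/difference, combine absolute errors in quadrature:
  (2·δa)² = 9.61;  (2·δb)² = 26.2
δP = √(35.8) = 5.99 mm
P = 328.1 mm, so δP/P = 5.99/328.1 = 0.0182.

0.0182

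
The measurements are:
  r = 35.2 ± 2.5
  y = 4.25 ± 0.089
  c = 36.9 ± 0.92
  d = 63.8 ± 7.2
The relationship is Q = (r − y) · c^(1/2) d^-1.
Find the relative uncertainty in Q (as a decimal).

0.139

Let u = r − y = 31.0. δu = √(δr² + δy²) = √(6.25 + 0.00792) = 2.50, so δu/u = 0.0808.
Q is then a monomial in u, c, d:
δQ/Q = √((δu/u)² + (½·δc/c)² + (-1·δd/d)²) = √(0.00653 + 0.000155 + 0.0127) = 0.139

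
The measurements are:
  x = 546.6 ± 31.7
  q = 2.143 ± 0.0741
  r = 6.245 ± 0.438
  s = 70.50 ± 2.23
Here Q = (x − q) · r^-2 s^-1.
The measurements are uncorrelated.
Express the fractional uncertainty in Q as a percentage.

Let u = x − q = 544.5. δu = √(δx² + δq²) = √(1000 + 0.00549) = 31.7, so δu/u = 0.0582.
Q is then a monomial in u, r, s:
δQ/Q = √((δu/u)² + (-2·δr/r)² + (-1·δs/s)²) = √(0.00339 + 0.0197 + 0.00100) = 0.155

15.5%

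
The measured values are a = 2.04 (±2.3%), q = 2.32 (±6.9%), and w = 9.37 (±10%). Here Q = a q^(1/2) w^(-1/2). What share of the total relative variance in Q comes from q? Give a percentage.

28.2%

(δQ/Q)² = (1·δa/a)² + (½·δq/q)² + (−½·δw/w)²
  a term: (1×0.0230)² = 0.000529
  q term: (0.5×0.0690)² = 0.00119
  w term: (-0.5×0.100)² = 0.00250
Total = 0.00422. Share from q = 0.00119/0.00422 = 0.282.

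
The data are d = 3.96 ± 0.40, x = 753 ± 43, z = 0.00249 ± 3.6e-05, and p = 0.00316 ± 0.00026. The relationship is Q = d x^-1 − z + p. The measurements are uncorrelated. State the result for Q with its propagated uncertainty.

Let w = d·x^-1 = 0.00526. δw/w = √((1·δd/d)² + (-1·δx/x)²) = √(0.0102 + 0.00326) = 0.116, so δw = 0.000610.
Q = w − z + p: δQ = √(δw² + δz² + δp²) = √(3.72e-07 + 1.3e-09 + 6.76e-08) = 0.000664
Q = 0.00593.

0.00593 ± 0.000664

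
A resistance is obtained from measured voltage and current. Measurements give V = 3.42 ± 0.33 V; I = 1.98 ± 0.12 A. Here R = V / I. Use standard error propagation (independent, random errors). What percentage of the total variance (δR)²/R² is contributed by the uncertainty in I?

28.3%

(δR/R)² = (1·δV/V)² + (-1·δI/I)²
  V term: (1×0.0965)² = 0.00931
  I term: (-1×0.0606)² = 0.00367
Total = 0.0130. Share from I = 0.00367/0.0130 = 0.283.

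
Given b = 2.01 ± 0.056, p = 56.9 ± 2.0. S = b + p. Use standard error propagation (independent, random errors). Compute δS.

2.00

For a sum/difference, combine absolute errors in quadrature:
  (δb)² = 0.00314;  (δp)² = 4.00
δS = √(4.00) = 2.00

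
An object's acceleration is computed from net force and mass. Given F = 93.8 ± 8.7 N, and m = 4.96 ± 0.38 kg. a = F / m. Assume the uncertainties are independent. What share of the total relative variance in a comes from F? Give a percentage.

(δa/a)² = (1·δF/F)² + (-1·δm/m)²
  F term: (1×0.0928)² = 0.00860
  m term: (-1×0.0766)² = 0.00587
Total = 0.0145. Share from F = 0.00860/0.0145 = 0.594.

59.4%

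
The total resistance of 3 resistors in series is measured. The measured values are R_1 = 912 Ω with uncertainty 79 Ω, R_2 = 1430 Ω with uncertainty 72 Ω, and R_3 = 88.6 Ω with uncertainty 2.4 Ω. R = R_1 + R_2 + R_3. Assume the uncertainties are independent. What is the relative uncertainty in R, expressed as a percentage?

4.40%

Sums and differences: (δR)² = Σ (cᵢ δxᵢ)².
  (δR_1)² = 6240;  (δR_2)² = 5180;  (δR_3)² = 5.76
δR = √(11400) = 107 Ω
R = 2430 Ω, so δR/R = 107/2430 = 0.0440.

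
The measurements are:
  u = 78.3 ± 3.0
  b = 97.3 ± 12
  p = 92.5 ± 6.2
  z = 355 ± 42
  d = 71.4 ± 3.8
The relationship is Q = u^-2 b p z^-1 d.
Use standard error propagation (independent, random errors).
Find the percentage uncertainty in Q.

20.6%

Since Q is a product/quotient, work with relative uncertainties:
  (-2·δu/u)² = (-2×0.0383)² = 0.00587;  (1·δb/b)² = (1×0.123)² = 0.0152;  (1·δp/p)² = (1×0.0670)² = 0.00449;  (-1·δz/z)² = (-1×0.118)² = 0.0140;  (1·δd/d)² = (1×0.0532)² = 0.00283
δQ/Q = √(0.0424) = 0.206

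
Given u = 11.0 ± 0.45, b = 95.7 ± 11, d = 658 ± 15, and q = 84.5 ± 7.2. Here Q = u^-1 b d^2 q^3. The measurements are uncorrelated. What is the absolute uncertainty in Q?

6.52e+11

For a monomial Q ∝ u^-1, b, d^2, q^3, fractional errors add in quadrature:
  (-1·δu/u)² = (-1×0.0409)² = 0.00167;  (1·δb/b)² = (1×0.115)² = 0.0132;  (2·δd/d)² = (2×0.0228)² = 0.00208;  (3·δq/q)² = (3×0.0852)² = 0.0653
δQ/Q = √(0.0823) = 0.287
Q = 2.27e+12, so δQ = 0.287 × 2.27e+12 = 6.52e+11.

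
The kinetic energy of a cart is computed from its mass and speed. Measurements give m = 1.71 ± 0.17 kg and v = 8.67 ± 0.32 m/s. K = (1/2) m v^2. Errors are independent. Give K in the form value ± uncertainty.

64.3 ± 7.96 J

Each factor contributes (exponent × relative error)² to (δK/K)²:
  (1·δm/m)² = (1×0.0994)² = 0.00988;  (2·δv/v)² = (2×0.0369)² = 0.00545
δK/K = √(0.0153) = 0.124
K = 64.3 J, so δK = 0.124 × 64.3 = 7.96 J.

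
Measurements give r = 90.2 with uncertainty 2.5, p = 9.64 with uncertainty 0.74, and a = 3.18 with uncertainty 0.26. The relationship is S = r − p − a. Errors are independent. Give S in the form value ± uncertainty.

77.4 ± 2.62

For a sum/difference, combine absolute errors in quadrature:
  (δr)² = 6.25;  (δp)² = 0.548;  (δa)² = 0.0676
δS = √(6.87) = 2.62
S = 77.4.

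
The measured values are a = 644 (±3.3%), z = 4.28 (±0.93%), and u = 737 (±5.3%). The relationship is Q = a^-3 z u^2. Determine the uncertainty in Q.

0.00127

Products/powers → add relative errors in quadrature, weighted by exponent:
  (-3·δa/a)² = (-3×0.0330)² = 0.00980;  (1·δz/z)² = (1×0.00930)² = 8.65e-05;  (2·δu/u)² = (2×0.0530)² = 0.0112
δQ/Q = √(0.0211) = 0.145
Q = 0.00870, so δQ = 0.145 × 0.00870 = 0.00127.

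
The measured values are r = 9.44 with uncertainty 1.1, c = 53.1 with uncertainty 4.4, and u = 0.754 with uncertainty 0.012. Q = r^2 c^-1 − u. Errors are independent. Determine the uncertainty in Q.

0.415

Let p = r^2·c^-1 = 1.68. δp/p = √((2·δr/r)² + (-1·δc/c)²) = √(0.0543 + 0.00687) = 0.247, so δp = 0.415.
Q = p − u: δQ = √(δp² + δu²) = √(0.172 + 0.000144) = 0.415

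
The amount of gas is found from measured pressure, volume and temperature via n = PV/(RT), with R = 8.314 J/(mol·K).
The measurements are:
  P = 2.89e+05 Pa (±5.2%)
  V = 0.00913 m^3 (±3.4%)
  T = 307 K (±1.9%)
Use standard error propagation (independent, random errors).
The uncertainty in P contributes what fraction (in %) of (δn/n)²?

(δn/n)² = (1·δP/P)² + (1·δV/V)² + (-1·δT/T)²
  P term: (1×0.0520)² = 0.00270
  V term: (1×0.0340)² = 0.00116
  T term: (-1×0.0190)² = 0.000361
Total = 0.00422. Share from P = 0.00270/0.00422 = 0.641.

64.1%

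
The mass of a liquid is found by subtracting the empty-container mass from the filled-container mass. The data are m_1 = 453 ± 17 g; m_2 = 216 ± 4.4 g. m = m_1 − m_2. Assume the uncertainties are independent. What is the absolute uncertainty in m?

Absolute uncertainties add in quadrature for a linear combination:
  (δm_1)² = 289;  (δm_2)² = 19.4
δm = √(308) = 17.6 g

17.6 g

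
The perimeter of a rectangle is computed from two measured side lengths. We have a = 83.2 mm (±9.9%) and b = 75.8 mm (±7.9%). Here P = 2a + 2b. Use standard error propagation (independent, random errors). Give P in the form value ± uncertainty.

318 ± 20.4 mm

Sums and differences: (δP)² = Σ (cᵢ δxᵢ)².
  (2·δa)² = 271;  (2·δb)² = 143
δP = √(415) = 20.4 mm
P = 318 mm.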